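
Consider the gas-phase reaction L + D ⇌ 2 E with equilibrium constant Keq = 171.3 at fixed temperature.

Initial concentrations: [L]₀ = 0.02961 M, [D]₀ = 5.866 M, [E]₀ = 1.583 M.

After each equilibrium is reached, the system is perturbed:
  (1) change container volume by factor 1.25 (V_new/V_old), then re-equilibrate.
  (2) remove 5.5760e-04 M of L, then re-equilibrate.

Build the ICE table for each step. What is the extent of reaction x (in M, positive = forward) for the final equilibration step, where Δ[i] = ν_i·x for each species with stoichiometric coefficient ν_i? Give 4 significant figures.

x = -5.5372e-04 M

Q₀ = 14.43 vs Keq = 171.3 ⇒ Q<K, forward
Step 1:
                   L          D          E
  I          0.02961      5.866      1.583
  C         -0.02693   -0.02693    0.05386
  E         0.002679      5.839      1.637
  solve Keq expr → x = 0.02693; check Q = 171.3
Then change container volume by factor 1.25 (V_new/V_old).
Step 2:
                   L          D          E
  I         0.002143      4.671      1.309
  C                0          0          0
  E         0.002143      4.671      1.309
  solve Keq expr → x = 0; check Q = 171.3
Then remove 5.5760e-04 M of L.
Step 3:
                   L          D          E
  I         0.001585      4.671      1.309
  C       5.5372e-04 5.5372e-04  -0.001107
  E         0.002139      4.672      1.308
  solve Keq expr → x = -5.5372e-04; check Q = 171.3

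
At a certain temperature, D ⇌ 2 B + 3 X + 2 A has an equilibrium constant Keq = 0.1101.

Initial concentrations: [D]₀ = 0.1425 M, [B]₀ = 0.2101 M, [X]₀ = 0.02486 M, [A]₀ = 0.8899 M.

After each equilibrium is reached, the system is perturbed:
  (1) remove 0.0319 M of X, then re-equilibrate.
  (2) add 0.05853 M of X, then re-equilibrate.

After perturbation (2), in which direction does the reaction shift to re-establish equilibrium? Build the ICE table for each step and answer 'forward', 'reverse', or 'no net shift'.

Direction: reverse

Q₀ = 3.7690e-06 vs Keq = 0.1101 ⇒ Q<K, forward
Step 1:
                  D         B         X         A
  init       0.1425    0.2101   0.02486    0.8899
  Δ        -0.09406    0.1881    0.2822    0.1881
  eq        0.04844    0.3982     0.307     1.078
  solve Keq expr → x = 0.09406; check Q = 0.1101
Then remove 0.0319 M of X.
Step 2:
                  D         B         X         A
  init      0.04844    0.3982    0.2751     1.078
  Δ       -0.004894  0.009788   0.01468  0.009788
  eq        0.04355     0.408    0.2898     1.088
  solve Keq expr → x = 0.004894; check Q = 0.1101
Then add 0.05853 M of X.
Step 3:
                  D         B         X         A
  init      0.04355     0.408    0.3483     1.088
  Δ        0.008973  -0.01795  -0.02692  -0.01795
  eq        0.05252    0.3901    0.3214      1.07
  solve Keq expr → x = -0.008973; check Q = 0.1101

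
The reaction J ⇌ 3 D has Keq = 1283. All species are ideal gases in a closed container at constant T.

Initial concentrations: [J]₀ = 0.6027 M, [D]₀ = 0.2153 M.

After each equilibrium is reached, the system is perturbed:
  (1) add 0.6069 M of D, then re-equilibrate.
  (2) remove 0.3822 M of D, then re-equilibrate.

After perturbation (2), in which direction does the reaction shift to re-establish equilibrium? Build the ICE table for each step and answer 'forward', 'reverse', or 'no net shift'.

Direction: forward

Q₀ = 0.01656 vs Keq = 1283 ⇒ Q<K, forward
Step 1:
                    J           D
  I            0.6027      0.2153
  C           -0.5964       1.789
  E          0.006278       2.005
  solve Keq expr → x = 0.5964; check Q = 1283
Then add 0.6069 M of D.
Step 2:
                    J           D
  I          0.006278       2.611
  C          0.007259    -0.02178
  E           0.01354        2.59
  solve Keq expr → x = -0.007259; check Q = 1283
Then remove 0.3822 M of D.
Step 3:
                    J           D
  I           0.01354       2.207
  C         -0.004981     0.01494
  E          0.008556       2.222
  solve Keq expr → x = 0.004981; check Q = 1283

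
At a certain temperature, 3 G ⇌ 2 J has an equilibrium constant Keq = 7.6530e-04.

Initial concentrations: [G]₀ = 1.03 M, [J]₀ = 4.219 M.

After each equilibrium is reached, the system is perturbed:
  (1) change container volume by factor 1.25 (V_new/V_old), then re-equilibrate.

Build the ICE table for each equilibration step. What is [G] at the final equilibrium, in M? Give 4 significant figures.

Q₀ = 16.29 vs Keq = 7.6530e-04 ⇒ Q>K, reverse
Step 1:
                   G          J
  I             1.03      4.219
  C            5.617     -3.745
  E            6.647     0.4741
  solve Keq expr → x = -1.872; check Q = 7.6530e-04
Then change container volume by factor 1.25 (V_new/V_old).
Step 2:
                   G          J
  I            5.318     0.3793
  C          0.05251   -0.03501
  E             5.37     0.3443
  solve Keq expr → x = -0.0175; check Q = 7.6530e-04

[G]_eq = 5.37 M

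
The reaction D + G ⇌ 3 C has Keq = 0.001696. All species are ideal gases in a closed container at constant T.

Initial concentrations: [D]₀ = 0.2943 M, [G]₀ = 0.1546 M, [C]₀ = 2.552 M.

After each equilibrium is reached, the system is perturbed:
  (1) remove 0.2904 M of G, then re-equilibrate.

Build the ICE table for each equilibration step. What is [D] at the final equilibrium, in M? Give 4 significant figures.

[D]_eq = 1.109 M

Q₀ = 365.3 vs Keq = 0.001696 ⇒ Q>K, reverse
Step 1:
                  D         G         C
  Initial    0.2943    0.1546     2.552
  Change     0.8101    0.8101     -2.43
  Equil       1.104    0.9647    0.1218
  solve Keq expr → x = -0.8101; check Q = 0.001696
Then remove 0.2904 M of G.
Step 2:
                  D         G         C
  Initial     1.104    0.6743    0.1218
  Change   0.004442  0.004442  -0.01332
  Equil       1.109    0.6787    0.1085
  solve Keq expr → x = -0.004442; check Q = 0.001696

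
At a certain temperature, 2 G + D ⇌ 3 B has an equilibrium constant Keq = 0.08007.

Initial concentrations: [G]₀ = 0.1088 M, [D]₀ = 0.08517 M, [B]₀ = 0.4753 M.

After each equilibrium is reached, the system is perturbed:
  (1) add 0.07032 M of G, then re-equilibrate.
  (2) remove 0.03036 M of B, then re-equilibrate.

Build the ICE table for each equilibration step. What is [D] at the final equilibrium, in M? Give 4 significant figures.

Q₀ = 106.5 vs Keq = 0.08007 ⇒ Q>K, reverse
Step 1:
                   G          D          B
  I           0.1088    0.08517     0.4753
  C           0.2342     0.1171    -0.3513
  E            0.343     0.2023      0.124
  solve Keq expr → x = -0.1171; check Q = 0.08007
Then add 0.07032 M of G.
Step 2:
                   G          D          B
  I           0.4133     0.2023      0.124
  C         -0.00891  -0.004455    0.01336
  E           0.4044     0.1978     0.1373
  solve Keq expr → x = 0.004455; check Q = 0.08007
Then remove 0.03036 M of B.
Step 3:
                   G          D          B
  I           0.4044     0.1978      0.107
  C         -0.01648  -0.008241    0.02472
  E           0.3879     0.1896     0.1317
  solve Keq expr → x = 0.008241; check Q = 0.08007

[D]_eq = 0.1896 M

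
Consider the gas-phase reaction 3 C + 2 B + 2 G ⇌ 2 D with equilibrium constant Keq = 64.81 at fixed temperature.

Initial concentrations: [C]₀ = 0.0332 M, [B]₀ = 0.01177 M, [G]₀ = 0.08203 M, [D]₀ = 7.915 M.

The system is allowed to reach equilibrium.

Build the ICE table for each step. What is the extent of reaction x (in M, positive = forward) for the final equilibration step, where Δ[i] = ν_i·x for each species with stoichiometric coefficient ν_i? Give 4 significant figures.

Q₀ = 1.8365e+12 vs Keq = 64.81 ⇒ Q>K, reverse
Step 1:
                    C           B           G           D
  I            0.0332     0.01177     0.08203       7.915
  C             1.165      0.7763      0.7763     -0.7763
  E             1.198      0.7881      0.8584       7.139
  solve Keq expr → x = -0.3882; check Q = 64.81

x = -0.3882 M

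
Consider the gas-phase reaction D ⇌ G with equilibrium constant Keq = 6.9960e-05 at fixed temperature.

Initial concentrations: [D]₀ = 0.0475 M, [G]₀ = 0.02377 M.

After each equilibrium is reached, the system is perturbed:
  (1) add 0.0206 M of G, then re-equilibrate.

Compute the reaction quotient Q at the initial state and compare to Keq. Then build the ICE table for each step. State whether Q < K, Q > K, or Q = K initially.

Q₀ = 0.5004; Q > K (proceeds reverse)

Q₀ = 0.5004 vs Keq = 6.9960e-05 ⇒ Q>K, reverse
Step 1:
                  D         G
  I          0.0475   0.02377
  C         0.02377  -0.02377
  E         0.07127 4.9857e-06
  solve Keq expr → x = -0.02377; check Q = 6.9960e-05
Then add 0.0206 M of G.
Step 2:
                  D         G
  I         0.07127    0.0206
  C          0.0206   -0.0206
  E         0.09186 6.4268e-06
  solve Keq expr → x = -0.0206; check Q = 6.9960e-05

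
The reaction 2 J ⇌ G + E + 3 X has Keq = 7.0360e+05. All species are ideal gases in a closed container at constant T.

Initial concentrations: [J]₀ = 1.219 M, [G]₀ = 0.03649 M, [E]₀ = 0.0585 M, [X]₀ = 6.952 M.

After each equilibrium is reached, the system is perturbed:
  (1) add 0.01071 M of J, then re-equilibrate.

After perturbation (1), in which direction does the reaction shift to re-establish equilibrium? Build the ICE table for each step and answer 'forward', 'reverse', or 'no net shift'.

Q₀ = 0.4827 vs Keq = 7.0360e+05 ⇒ Q<K, forward
Step 1:
                   J          G          E          X
  init         1.219    0.03649     0.0585      6.952
  Δ           -1.199     0.5995     0.5995      1.799
  eq         0.01996      0.636      0.658      8.751
  solve Keq expr → x = 0.5995; check Q = 7.0360e+05
Then add 0.01071 M of J.
Step 2:
                   J          G          E          X
  init       0.03067      0.636      0.658      8.751
  Δ         -0.01049   0.005247   0.005247    0.01574
  eq         0.02018     0.6413     0.6633      8.766
  solve Keq expr → x = 0.005247; check Q = 7.0360e+05

Direction: forward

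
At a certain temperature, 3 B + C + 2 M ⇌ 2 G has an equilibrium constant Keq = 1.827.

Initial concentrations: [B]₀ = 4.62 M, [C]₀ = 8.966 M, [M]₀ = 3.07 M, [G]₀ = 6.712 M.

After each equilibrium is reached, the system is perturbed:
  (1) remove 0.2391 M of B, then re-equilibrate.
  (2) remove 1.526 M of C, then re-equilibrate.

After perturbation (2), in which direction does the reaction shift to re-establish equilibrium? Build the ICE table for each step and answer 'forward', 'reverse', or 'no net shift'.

Direction: reverse

Q₀ = 0.005406 vs Keq = 1.827 ⇒ Q<K, forward
Step 1:
                  B         C         M         G
  Initial      4.62     8.966      3.07     6.712
  Change     -2.979    -0.993    -1.986     1.986
  Equil       1.641     7.973     1.084     8.698
  solve Keq expr → x = 0.993; check Q = 1.827
Then remove 0.2391 M of B.
Step 2:
                  B         C         M         G
  Initial     1.402     7.973     1.084     8.698
  Change     0.1383   0.04608   0.09217  -0.09217
  Equil        1.54     8.019     1.176     8.606
  solve Keq expr → x = -0.04608; check Q = 1.827
Then remove 1.526 M of C.
Step 3:
                  B         C         M         G
  Initial      1.54     6.493     1.176     8.606
  Change    0.06541    0.0218   0.04361  -0.04361
  Equil       1.606     6.515      1.22     8.562
  solve Keq expr → x = -0.0218; check Q = 1.827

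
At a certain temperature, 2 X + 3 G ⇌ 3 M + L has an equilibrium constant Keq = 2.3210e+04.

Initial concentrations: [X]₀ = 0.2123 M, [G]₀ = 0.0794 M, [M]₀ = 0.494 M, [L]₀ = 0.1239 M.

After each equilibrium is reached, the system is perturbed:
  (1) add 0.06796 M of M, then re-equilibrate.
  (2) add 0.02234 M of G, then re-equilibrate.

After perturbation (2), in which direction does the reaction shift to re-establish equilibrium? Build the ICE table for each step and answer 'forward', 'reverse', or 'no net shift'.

Direction: forward

Q₀ = 662 vs Keq = 2.3210e+04 ⇒ Q<K, forward
Step 1:
                   X          G          M          L
  Initial     0.2123     0.0794      0.494     0.1239
  Change    -0.03228   -0.04843    0.04843    0.01614
  Equil         0.18    0.03097     0.5424       0.14
  solve Keq expr → x = 0.01614; check Q = 2.3210e+04
Then add 0.06796 M of M.
Step 2:
                   X          G          M          L
  Initial       0.18    0.03097     0.6104       0.14
  Change    0.002213   0.003319  -0.003319  -0.001106
  Equil       0.1822    0.03429     0.6071     0.1389
  solve Keq expr → x = -0.001106; check Q = 2.3210e+04
Then add 0.02234 M of G.
Step 3:
                   X          G          M          L
  Initial     0.1822    0.05663     0.6071     0.1389
  Change    -0.01265   -0.01898    0.01898   0.006325
  Equil       0.1696    0.03766      0.626     0.1453
  solve Keq expr → x = 0.006325; check Q = 2.3210e+04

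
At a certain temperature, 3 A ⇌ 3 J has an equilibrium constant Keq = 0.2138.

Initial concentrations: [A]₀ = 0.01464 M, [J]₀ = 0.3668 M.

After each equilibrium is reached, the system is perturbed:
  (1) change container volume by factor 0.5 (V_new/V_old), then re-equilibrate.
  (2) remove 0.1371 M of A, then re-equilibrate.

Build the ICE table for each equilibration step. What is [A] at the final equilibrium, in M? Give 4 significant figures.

Q₀ = 1.5728e+04 vs Keq = 0.2138 ⇒ Q>K, reverse
Step 1:
                   A          J
  Initial    0.01464     0.3668
  Change      0.2241    -0.2241
  Equil       0.2387     0.1427
  solve Keq expr → x = -0.07469; check Q = 0.2138
Then change container volume by factor 0.5 (V_new/V_old).
Step 2:
                   A          J
  Initial     0.4774     0.2855
  Change           0          0
  Equil       0.4774     0.2855
  solve Keq expr → x = 0; check Q = 0.2138
Then remove 0.1371 M of A.
Step 3:
                   A          J
  Initial     0.3403     0.2855
  Change      0.0513    -0.0513
  Equil       0.3916     0.2342
  solve Keq expr → x = -0.0171; check Q = 0.2138

[A]_eq = 0.3916 M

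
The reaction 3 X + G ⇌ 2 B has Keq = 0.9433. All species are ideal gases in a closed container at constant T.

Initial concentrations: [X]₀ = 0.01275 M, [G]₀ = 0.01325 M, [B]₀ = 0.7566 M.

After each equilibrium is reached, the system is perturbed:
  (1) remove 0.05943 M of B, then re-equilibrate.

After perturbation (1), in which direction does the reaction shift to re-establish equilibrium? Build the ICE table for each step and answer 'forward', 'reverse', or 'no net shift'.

Q₀ = 2.0844e+07 vs Keq = 0.9433 ⇒ Q>K, reverse
Step 1:
                  X         G         B
  I         0.01275   0.01325    0.7566
  C          0.6998    0.2333   -0.4665
  E          0.7126    0.2465    0.2901
  solve Keq expr → x = -0.2333; check Q = 0.9433
Then remove 0.05943 M of B.
Step 2:
                  X         G         B
  I          0.7126    0.2465    0.2306
  C        -0.04098  -0.01366   0.02732
  E          0.6716    0.2329    0.2579
  solve Keq expr → x = 0.01366; check Q = 0.9433

Direction: forward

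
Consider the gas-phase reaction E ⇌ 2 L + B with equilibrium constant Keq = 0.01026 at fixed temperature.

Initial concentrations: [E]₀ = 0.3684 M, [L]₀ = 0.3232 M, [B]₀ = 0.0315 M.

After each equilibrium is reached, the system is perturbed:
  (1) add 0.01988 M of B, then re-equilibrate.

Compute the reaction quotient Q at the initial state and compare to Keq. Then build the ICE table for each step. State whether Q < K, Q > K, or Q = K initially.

Q₀ = 0.008932; Q < K (proceeds forward)

Q₀ = 0.008932 vs Keq = 0.01026 ⇒ Q<K, forward
Step 1:
                    E           L           B
  Initial      0.3684      0.3232      0.0315
  Change    -0.003062    0.006124    0.003062
  Equil        0.3653      0.3293     0.03456
  solve Keq expr → x = 0.003062; check Q = 0.01026
Then add 0.01988 M of B.
Step 2:
                    E           L           B
  Initial      0.3653      0.3293     0.05444
  Change      0.01255     -0.0251    -0.01255
  Equil        0.3779      0.3042     0.04189
  solve Keq expr → x = -0.01255; check Q = 0.01026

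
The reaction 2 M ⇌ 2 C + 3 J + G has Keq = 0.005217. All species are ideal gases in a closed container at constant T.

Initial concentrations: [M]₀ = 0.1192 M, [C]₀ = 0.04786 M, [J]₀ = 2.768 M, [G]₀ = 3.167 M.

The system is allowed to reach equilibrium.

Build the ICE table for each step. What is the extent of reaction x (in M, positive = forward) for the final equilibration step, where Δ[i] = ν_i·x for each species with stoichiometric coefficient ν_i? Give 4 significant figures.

x = -0.02317 M

Q₀ = 10.83 vs Keq = 0.005217 ⇒ Q>K, reverse
Step 1:
                    M           C           J           G
  Initial      0.1192     0.04786       2.768       3.167
  Change      0.04634    -0.04634    -0.06951    -0.02317
  Equil        0.1655    0.001521       2.698       3.144
  solve Keq expr → x = -0.02317; check Q = 0.005217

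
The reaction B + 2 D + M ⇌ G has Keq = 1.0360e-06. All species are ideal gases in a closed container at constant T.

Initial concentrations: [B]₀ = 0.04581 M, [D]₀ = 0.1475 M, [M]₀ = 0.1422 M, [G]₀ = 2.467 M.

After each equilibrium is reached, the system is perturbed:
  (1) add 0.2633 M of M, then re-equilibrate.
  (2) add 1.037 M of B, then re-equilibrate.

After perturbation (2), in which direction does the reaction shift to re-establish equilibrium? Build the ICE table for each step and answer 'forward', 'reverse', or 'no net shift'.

Direction: forward

Q₀ = 1.7407e+04 vs Keq = 1.0360e-06 ⇒ Q>K, reverse
Step 1:
                    B           D           M           G
  init        0.04581      0.1475      0.1422       2.467
  Δ             2.467       4.934       2.467      -2.467
  eq            2.513       5.081       2.609  1.7534e-04
  solve Keq expr → x = -2.467; check Q = 1.0360e-06
Then add 0.2633 M of M.
Step 2:
                    B           D           M           G
  init          2.513       5.081       2.872  1.7534e-04
  Δ       -1.7690e-05 -3.5381e-05 -1.7690e-05  1.7690e-05
  eq            2.513       5.081       2.872  1.9303e-04
  solve Keq expr → x = 1.7690e-05; check Q = 1.0360e-06
Then add 1.037 M of B.
Step 3:
                    B           D           M           G
  init           3.55       5.081       2.872  1.9303e-04
  Δ       -7.9638e-05 -1.5928e-04 -7.9638e-05  7.9638e-05
  eq             3.55       5.081       2.872  2.7267e-04
  solve Keq expr → x = 7.9638e-05; check Q = 1.0360e-06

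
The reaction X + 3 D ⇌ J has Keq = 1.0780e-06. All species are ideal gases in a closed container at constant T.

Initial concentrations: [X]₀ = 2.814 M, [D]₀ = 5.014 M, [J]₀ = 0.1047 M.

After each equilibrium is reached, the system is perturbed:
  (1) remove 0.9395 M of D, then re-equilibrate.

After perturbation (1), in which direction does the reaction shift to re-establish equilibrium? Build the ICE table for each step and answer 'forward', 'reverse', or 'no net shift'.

Q₀ = 2.9517e-04 vs Keq = 1.0780e-06 ⇒ Q>K, reverse
Step 1:
                  X         D         J
  Initial     2.814     5.014    0.1047
  Change     0.1042    0.3127   -0.1042
  Equil       2.918     5.327 4.7545e-04
  solve Keq expr → x = -0.1042; check Q = 1.0780e-06
Then remove 0.9395 M of D.
Step 2:
                  X         D         J
  Initial     2.918     4.387 4.7545e-04
  Change  2.0968e-04 6.2904e-04 -2.0968e-04
  Equil       2.918     4.388 2.6577e-04
  solve Keq expr → x = -2.0968e-04; check Q = 1.0780e-06

Direction: reverse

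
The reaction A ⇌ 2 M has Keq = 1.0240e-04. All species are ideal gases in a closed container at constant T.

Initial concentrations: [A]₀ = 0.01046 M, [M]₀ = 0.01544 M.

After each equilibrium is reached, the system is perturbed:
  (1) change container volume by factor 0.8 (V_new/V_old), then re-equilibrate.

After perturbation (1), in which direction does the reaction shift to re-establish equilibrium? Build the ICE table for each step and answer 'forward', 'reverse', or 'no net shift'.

Direction: reverse

Q₀ = 0.02279 vs Keq = 1.0240e-04 ⇒ Q>K, reverse
Step 1:
                   A          M
  Initial    0.01046    0.01544
  Change     0.00705    -0.0141
  Equil      0.01751   0.001339
  solve Keq expr → x = -0.00705; check Q = 1.0240e-04
Then change container volume by factor 0.8 (V_new/V_old).
Step 2:
                   A          M
  Initial    0.02189   0.001674
  Change  8.6871e-05 -1.7374e-04
  Equil      0.02197     0.0015
  solve Keq expr → x = -8.6871e-05; check Q = 1.0240e-04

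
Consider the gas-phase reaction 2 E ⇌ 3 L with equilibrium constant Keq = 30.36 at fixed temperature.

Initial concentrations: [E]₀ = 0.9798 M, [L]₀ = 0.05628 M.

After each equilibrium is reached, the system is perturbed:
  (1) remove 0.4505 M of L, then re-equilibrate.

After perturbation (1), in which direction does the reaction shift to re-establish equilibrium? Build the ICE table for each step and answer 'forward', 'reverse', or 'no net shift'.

Direction: forward

Q₀ = 1.8569e-04 vs Keq = 30.36 ⇒ Q<K, forward
Step 1:
                   E          L
  I           0.9798    0.05628
  C          -0.7478      1.122
  E            0.232      1.178
  solve Keq expr → x = 0.3739; check Q = 30.36
Then remove 0.4505 M of L.
Step 2:
                   E          L
  I            0.232     0.7274
  C         -0.08758     0.1314
  E           0.1444     0.8588
  solve Keq expr → x = 0.04379; check Q = 30.36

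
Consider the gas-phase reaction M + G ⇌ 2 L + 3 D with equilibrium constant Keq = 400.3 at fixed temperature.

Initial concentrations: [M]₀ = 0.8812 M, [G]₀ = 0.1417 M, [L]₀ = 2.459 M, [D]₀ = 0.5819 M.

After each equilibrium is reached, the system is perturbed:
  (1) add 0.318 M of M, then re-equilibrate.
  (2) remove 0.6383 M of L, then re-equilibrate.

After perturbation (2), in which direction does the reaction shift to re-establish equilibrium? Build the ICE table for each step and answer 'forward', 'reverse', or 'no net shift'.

Direction: forward

Q₀ = 9.542 vs Keq = 400.3 ⇒ Q<K, forward
Step 1:
                  M         G         L         D
  init       0.8812    0.1417     2.459    0.5819
  Δ         -0.1214   -0.1214    0.2428    0.3641
  eq         0.7598   0.02032     2.702     0.946
  solve Keq expr → x = 0.1214; check Q = 400.3
Then add 0.318 M of M.
Step 2:
                  M         G         L         D
  init        1.078   0.02032     2.702     0.946
  Δ       -0.005103 -0.005103   0.01021   0.01531
  eq          1.073   0.01522     2.712    0.9613
  solve Keq expr → x = 0.005103; check Q = 400.3
Then remove 0.6383 M of L.
Step 3:
                  M         G         L         D
  init        1.073   0.01522     2.074    0.9613
  Δ       -0.005685 -0.005685   0.01137   0.01705
  eq          1.067  0.009533     2.085    0.9784
  solve Keq expr → x = 0.005685; check Q = 400.3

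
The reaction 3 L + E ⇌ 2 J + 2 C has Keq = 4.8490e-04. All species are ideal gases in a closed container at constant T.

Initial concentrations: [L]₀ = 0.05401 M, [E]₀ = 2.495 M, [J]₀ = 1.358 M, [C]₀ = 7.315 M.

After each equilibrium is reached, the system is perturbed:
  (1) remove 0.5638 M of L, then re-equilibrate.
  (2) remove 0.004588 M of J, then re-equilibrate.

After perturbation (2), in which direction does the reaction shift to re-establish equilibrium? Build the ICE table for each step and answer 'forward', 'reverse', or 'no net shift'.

Direction: forward

Q₀ = 2.5104e+05 vs Keq = 4.8490e-04 ⇒ Q>K, reverse
Step 1:
                    L           E           J           C
  Initial     0.05401       2.495       1.358       7.315
  Change        2.008      0.6693      -1.339      -1.339
  Equil         2.062       3.164     0.01941       5.976
  solve Keq expr → x = -0.6693; check Q = 4.8490e-04
Then remove 0.5638 M of L.
Step 2:
                    L           E           J           C
  Initial       1.498       3.164     0.01941       5.976
  Change      0.01085    0.003617   -0.007235   -0.007235
  Equil         1.509       3.168     0.01217       5.969
  solve Keq expr → x = -0.003617; check Q = 4.8490e-04
Then remove 0.004588 M of J.
Step 3:
                    L           E           J           C
  Initial       1.509       3.168    0.007583       5.969
  Change     -0.00674   -0.002247    0.004493    0.004493
  Equil         1.502       3.166     0.01208       5.974
  solve Keq expr → x = 0.002247; check Q = 4.8490e-04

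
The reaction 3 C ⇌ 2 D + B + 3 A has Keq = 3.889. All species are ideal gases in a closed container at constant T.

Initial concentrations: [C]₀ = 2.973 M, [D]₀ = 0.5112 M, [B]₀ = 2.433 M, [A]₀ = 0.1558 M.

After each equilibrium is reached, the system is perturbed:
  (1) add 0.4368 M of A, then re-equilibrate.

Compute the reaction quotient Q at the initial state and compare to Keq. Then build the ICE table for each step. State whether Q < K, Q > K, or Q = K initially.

Q₀ = 9.1504e-05; Q < K (proceeds forward)

Q₀ = 9.1504e-05 vs Keq = 3.889 ⇒ Q<K, forward
Step 1:
                    C           D           B           A
  Initial       2.973      0.5112       2.433      0.1558
  Change       -1.316      0.8776      0.4388       1.316
  Equil         1.657       1.389       2.872       1.472
  solve Keq expr → x = 0.4388; check Q = 3.889
Then add 0.4368 M of A.
Step 2:
                    C           D           B           A
  Initial       1.657       1.389       2.872       1.909
  Change       0.1736     -0.1157    -0.05787     -0.1736
  Equil          1.83       1.273       2.814       1.735
  solve Keq expr → x = -0.05787; check Q = 3.889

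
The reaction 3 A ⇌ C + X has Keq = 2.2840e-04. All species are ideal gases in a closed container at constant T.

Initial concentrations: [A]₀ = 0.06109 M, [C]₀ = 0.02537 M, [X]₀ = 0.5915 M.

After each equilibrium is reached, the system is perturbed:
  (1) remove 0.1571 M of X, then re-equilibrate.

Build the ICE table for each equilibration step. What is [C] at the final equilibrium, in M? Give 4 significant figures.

[C]_eq = 1.4420e-06 M

Q₀ = 65.82 vs Keq = 2.2840e-04 ⇒ Q>K, reverse
Step 1:
                    A           C           X
  Initial     0.06109     0.02537      0.5915
  Change      0.07611    -0.02537    -0.02537
  Equil        0.1372  1.0419e-06      0.5661
  solve Keq expr → x = -0.02537; check Q = 2.2840e-04
Then remove 0.1571 M of X.
Step 2:
                    A           C           X
  Initial      0.1372  1.0419e-06       0.409
  Change  -1.2004e-06  4.0012e-07  4.0012e-07
  Equil        0.1372  1.4420e-06       0.409
  solve Keq expr → x = 4.0012e-07; check Q = 2.2840e-04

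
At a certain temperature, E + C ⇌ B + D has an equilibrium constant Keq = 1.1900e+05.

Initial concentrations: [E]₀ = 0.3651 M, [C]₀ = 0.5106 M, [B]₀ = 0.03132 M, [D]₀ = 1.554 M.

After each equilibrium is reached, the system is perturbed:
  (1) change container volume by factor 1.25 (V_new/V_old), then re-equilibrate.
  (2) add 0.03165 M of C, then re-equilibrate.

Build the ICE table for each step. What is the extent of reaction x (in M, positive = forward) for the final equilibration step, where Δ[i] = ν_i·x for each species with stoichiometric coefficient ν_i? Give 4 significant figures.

x = 7.5072e-06 M

Q₀ = 0.2611 vs Keq = 1.1900e+05 ⇒ Q<K, forward
Step 1:
                   E          C          B          D
  I           0.3651     0.5106    0.03132      1.554
  C          -0.3651    -0.3651     0.3651     0.3651
  E       4.3919e-05     0.1455     0.3964      1.919
  solve Keq expr → x = 0.3651; check Q = 1.1900e+05
Then change container volume by factor 1.25 (V_new/V_old).
Step 2:
                   E          C          B          D
  I       3.5135e-05     0.1164     0.3171      1.535
  C                0          0          0          0
  E       3.5135e-05     0.1164     0.3171      1.535
  solve Keq expr → x = 0; check Q = 1.1900e+05
Then add 0.03165 M of C.
Step 3:
                   E          C          B          D
  I       3.5135e-05     0.1481     0.3171      1.535
  C       -7.5072e-06 -7.5072e-06 7.5072e-06 7.5072e-06
  E       2.7628e-05     0.1481     0.3171      1.535
  solve Keq expr → x = 7.5072e-06; check Q = 1.1900e+05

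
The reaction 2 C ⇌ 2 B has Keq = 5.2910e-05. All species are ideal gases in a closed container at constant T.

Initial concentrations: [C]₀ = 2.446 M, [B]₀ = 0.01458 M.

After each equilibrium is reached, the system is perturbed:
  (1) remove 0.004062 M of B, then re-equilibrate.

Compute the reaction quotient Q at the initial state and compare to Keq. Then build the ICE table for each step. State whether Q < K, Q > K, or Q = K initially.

Q₀ = 3.5531e-05 vs Keq = 5.2910e-05 ⇒ Q<K, forward
Step 1:
                   C          B
  Initial      2.446    0.01458
  Change   -0.003189   0.003189
  Equil        2.443    0.01777
  solve Keq expr → x = 0.001594; check Q = 5.2910e-05
Then remove 0.004062 M of B.
Step 2:
                   C          B
  Initial      2.443    0.01371
  Change   -0.004033   0.004033
  Equil        2.439    0.01774
  solve Keq expr → x = 0.002016; check Q = 5.2910e-05

Q₀ = 3.5531e-05; Q < K (proceeds forward)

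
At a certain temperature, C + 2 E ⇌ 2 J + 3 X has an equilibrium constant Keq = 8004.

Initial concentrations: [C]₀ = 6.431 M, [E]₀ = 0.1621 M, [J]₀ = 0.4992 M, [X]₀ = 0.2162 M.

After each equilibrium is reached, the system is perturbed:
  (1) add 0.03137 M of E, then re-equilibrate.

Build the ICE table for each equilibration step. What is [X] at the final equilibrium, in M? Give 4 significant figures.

[X]_eq = 0.5048 M

Q₀ = 0.0149 vs Keq = 8004 ⇒ Q<K, forward
Step 1:
                    C           E           J           X
  init          6.431      0.1621      0.4992      0.2162
  Δ           -0.0806     -0.1612      0.1612      0.2418
  eq             6.35  9.0788e-04      0.6604       0.458
  solve Keq expr → x = 0.0806; check Q = 8004
Then add 0.03137 M of E.
Step 2:
                    C           E           J           X
  init           6.35     0.03228      0.6604       0.458
  Δ          -0.01559    -0.03118     0.03118     0.04676
  eq            6.335    0.001101      0.6916      0.5048
  solve Keq expr → x = 0.01559; check Q = 8004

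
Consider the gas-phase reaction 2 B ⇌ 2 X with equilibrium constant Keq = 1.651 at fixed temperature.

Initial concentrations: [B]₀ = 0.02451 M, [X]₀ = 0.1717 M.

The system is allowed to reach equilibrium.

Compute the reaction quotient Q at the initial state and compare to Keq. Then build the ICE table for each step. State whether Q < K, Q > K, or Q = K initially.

Q₀ = 49.07; Q > K (proceeds reverse)

Q₀ = 49.07 vs Keq = 1.651 ⇒ Q>K, reverse
Step 1:
                    B           X
  init        0.02451      0.1717
  Δ           0.06136    -0.06136
  eq          0.08587      0.1103
  solve Keq expr → x = -0.03068; check Q = 1.651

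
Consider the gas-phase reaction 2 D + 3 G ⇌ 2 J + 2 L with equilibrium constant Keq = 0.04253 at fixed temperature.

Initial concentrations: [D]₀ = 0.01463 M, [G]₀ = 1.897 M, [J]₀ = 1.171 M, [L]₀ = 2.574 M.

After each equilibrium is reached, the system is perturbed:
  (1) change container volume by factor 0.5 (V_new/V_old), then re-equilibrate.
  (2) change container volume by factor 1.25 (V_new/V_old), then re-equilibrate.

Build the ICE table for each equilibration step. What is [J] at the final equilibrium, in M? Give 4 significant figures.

Q₀ = 6218 vs Keq = 0.04253 ⇒ Q>K, reverse
Step 1:
                   D          G          J          L
  init       0.01463      1.897      1.171      2.574
  Δ           0.7347      1.102    -0.7347    -0.7347
  eq          0.7493      2.999     0.4363      1.839
  solve Keq expr → x = -0.3673; check Q = 0.04253
Then change container volume by factor 0.5 (V_new/V_old).
Step 2:
                   D          G          J          L
  init         1.499      5.998     0.8727      3.679
  Δ          -0.1437    -0.2156     0.1437     0.1437
  eq           1.355      5.782      1.016      3.822
  solve Keq expr → x = 0.07187; check Q = 0.04253
Then change container volume by factor 1.25 (V_new/V_old).
Step 3:
                   D          G          J          L
  init         1.084      4.626     0.8131      3.058
  Δ          0.03746    0.05619   -0.03746   -0.03746
  eq           1.121      4.682     0.7757       3.02
  solve Keq expr → x = -0.01873; check Q = 0.04253

[J]_eq = 0.7757 M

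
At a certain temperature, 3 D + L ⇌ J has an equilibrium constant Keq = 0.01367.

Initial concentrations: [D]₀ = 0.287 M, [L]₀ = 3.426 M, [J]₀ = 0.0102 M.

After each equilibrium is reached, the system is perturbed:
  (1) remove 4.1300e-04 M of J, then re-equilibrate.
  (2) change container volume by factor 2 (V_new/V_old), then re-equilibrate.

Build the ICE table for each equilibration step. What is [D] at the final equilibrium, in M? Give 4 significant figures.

Q₀ = 0.1259 vs Keq = 0.01367 ⇒ Q>K, reverse
Step 1:
                   D          L          J
  Initial      0.287      3.426     0.0102
  Change     0.02627   0.008756  -0.008756
  Equil       0.3133      3.435   0.001444
  solve Keq expr → x = -0.008756; check Q = 0.01367
Then remove 4.1300e-04 M of J.
Step 2:
                   D          L          J
  Initial     0.3133      3.435   0.001031
  Change   -0.001189 -3.9646e-04 3.9646e-04
  Equil       0.3121      3.434   0.001427
  solve Keq expr → x = 3.9646e-04; check Q = 0.01367
Then change container volume by factor 2 (V_new/V_old).
Step 3:
                   D          L          J
  Initial      0.156      1.717 7.1348e-04
  Change    0.001863 6.2103e-04 -6.2103e-04
  Equil       0.1579      1.718 9.2451e-05
  solve Keq expr → x = -6.2103e-04; check Q = 0.01367

[D]_eq = 0.1579 M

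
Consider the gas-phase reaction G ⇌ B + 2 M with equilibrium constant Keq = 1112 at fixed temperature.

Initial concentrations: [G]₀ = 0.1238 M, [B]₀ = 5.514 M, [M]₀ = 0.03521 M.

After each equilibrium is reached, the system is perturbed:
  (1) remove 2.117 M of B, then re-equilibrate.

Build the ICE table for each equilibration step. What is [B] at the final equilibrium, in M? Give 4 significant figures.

Q₀ = 0.05522 vs Keq = 1112 ⇒ Q<K, forward
Step 1:
                   G          B          M
  init        0.1238      5.514    0.03521
  Δ          -0.1234     0.1234     0.2468
  eq      4.0317e-04      5.637      0.282
  solve Keq expr → x = 0.1234; check Q = 1112
Then remove 2.117 M of B.
Step 2:
                   G          B          M
  init    4.0317e-04       3.52      0.282
  Δ       -1.5085e-04 1.5085e-04 3.0170e-04
  eq      2.5232e-04      3.521     0.2823
  solve Keq expr → x = 1.5085e-04; check Q = 1112

[B]_eq = 3.521 M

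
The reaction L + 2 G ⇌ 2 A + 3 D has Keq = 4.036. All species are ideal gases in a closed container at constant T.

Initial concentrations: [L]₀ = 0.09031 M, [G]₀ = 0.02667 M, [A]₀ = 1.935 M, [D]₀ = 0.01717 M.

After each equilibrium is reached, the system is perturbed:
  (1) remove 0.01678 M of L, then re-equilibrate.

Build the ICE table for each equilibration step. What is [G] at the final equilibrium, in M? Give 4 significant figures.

[G]_eq = 0.01851 M

Q₀ = 0.295 vs Keq = 4.036 ⇒ Q<K, forward
Step 1:
                    L           G           A           D
  init        0.09031     0.02667       1.935     0.01717
  Δ         -0.004485   -0.008969    0.008969     0.01345
  eq          0.08583      0.0177       1.944     0.03062
  solve Keq expr → x = 0.004485; check Q = 4.036
Then remove 0.01678 M of L.
Step 2:
                    L           G           A           D
  init        0.06905      0.0177       1.944     0.03062
  Δ        4.0487e-04  8.0974e-04 -8.0974e-04   -0.001215
  eq          0.06945     0.01851       1.943     0.02941
  solve Keq expr → x = -4.0487e-04; check Q = 4.036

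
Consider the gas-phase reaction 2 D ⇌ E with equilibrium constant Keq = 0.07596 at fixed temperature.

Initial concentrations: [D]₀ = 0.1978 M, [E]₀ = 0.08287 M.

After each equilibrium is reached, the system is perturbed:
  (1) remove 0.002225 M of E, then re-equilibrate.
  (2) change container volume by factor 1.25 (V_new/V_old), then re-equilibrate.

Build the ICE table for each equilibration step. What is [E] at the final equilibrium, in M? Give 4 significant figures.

[E]_eq = 0.005775 M

Q₀ = 2.118 vs Keq = 0.07596 ⇒ Q>K, reverse
Step 1:
                   D          E
  Initial     0.1978    0.08287
  Change      0.1476   -0.07381
  Equil       0.3454   0.009063
  solve Keq expr → x = -0.07381; check Q = 0.07596
Then remove 0.002225 M of E.
Step 2:
                   D          E
  Initial     0.3454   0.006838
  Change    -0.00403   0.002015
  Equil       0.3414   0.008853
  solve Keq expr → x = 0.002015; check Q = 0.07596
Then change container volume by factor 1.25 (V_new/V_old).
Step 3:
                   D          E
  Initial     0.2731   0.007082
  Change    0.002615  -0.001307
  Equil       0.2757   0.005775
  solve Keq expr → x = -0.001307; check Q = 0.07596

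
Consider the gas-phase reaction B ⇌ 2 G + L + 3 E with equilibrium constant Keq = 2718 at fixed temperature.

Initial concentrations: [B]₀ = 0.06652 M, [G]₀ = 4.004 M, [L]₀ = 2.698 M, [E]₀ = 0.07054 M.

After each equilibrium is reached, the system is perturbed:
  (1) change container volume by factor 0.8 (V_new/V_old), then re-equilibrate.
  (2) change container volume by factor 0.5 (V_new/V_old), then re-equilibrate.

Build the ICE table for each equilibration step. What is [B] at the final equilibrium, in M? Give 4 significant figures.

Q₀ = 0.2282 vs Keq = 2718 ⇒ Q<K, forward
Step 1:
                   B          G          L          E
  Initial    0.06652      4.004      2.698    0.07054
  Change    -0.06618     0.1324    0.06618     0.1985
  Equil   3.3901e-04      4.136      2.764     0.2691
  solve Keq expr → x = 0.06618; check Q = 2718
Then change container volume by factor 0.8 (V_new/V_old).
Step 2:
                   B          G          L          E
  Initial 4.2376e-04       5.17      3.455     0.3364
  Change  8.3950e-04  -0.001679 -8.3950e-04  -0.002518
  Equil     0.001263      5.169      3.454     0.3338
  solve Keq expr → x = -8.3950e-04; check Q = 2718
Then change container volume by factor 0.5 (V_new/V_old).
Step 3:
                   B          G          L          E
  Initial   0.002527      10.34      6.909     0.6677
  Change     0.04066   -0.08133   -0.04066     -0.122
  Equil      0.04319      10.26      6.868     0.5457
  solve Keq expr → x = -0.04066; check Q = 2718

[B]_eq = 0.04319 M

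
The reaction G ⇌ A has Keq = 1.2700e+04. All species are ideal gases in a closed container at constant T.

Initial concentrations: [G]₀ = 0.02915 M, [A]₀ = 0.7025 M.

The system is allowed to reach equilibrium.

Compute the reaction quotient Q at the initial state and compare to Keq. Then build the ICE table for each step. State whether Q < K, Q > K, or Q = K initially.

Q₀ = 24.1 vs Keq = 1.2700e+04 ⇒ Q<K, forward
Step 1:
                  G         A
  I         0.02915    0.7025
  C        -0.02909   0.02909
  E       5.7606e-05    0.7316
  solve Keq expr → x = 0.02909; check Q = 1.2700e+04

Q₀ = 24.1; Q < K (proceeds forward)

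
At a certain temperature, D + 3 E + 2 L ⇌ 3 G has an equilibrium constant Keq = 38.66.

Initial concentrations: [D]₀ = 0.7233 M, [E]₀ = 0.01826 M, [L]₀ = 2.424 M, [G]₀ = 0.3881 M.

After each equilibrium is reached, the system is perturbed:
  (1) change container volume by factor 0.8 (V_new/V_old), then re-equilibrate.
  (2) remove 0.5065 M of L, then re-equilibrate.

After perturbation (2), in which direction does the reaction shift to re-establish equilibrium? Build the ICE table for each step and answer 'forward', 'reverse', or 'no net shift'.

Q₀ = 2259 vs Keq = 38.66 ⇒ Q>K, reverse
Step 1:
                   D          E          L          G
  Initial     0.7233    0.01826      2.424     0.3881
  Change     0.01457    0.04371    0.02914   -0.04371
  Equil       0.7379    0.06197      2.453     0.3444
  solve Keq expr → x = -0.01457; check Q = 38.66
Then change container volume by factor 0.8 (V_new/V_old).
Step 2:
                   D          E          L          G
  Initial     0.9223    0.07746      3.066     0.4305
  Change   -0.004448   -0.01334  -0.008896    0.01334
  Equil       0.9179    0.06411      3.058     0.4438
  solve Keq expr → x = 0.004448; check Q = 38.66
Then remove 0.5065 M of L.
Step 3:
                   D          E          L          G
  Initial     0.9179    0.06411      2.551     0.4438
  Change    0.002316   0.006949   0.004633  -0.006949
  Equil       0.9202    0.07106      2.556     0.4369
  solve Keq expr → x = -0.002316; check Q = 38.66

Direction: reverse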